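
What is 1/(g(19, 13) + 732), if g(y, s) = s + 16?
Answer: 1/761 ≈ 0.0013141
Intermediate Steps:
g(y, s) = 16 + s
1/(g(19, 13) + 732) = 1/((16 + 13) + 732) = 1/(29 + 732) = 1/761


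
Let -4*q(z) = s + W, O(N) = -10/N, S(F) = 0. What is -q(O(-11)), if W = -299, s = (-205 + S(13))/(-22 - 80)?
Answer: -30293/408 ≈ -74.248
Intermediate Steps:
s = 205/102 (s = (-205 + 0)/(-22 - 80) = -205/(-102) = -205*(-1/102) = 205/102 ≈ 2.0098)
q(z) = 30293/408 (q(z) = -(205/102 - 299)/4 = -1/4*(-30293/102) = 30293/408)
-q(O(-11)) = -1*30293/408 = -30293/408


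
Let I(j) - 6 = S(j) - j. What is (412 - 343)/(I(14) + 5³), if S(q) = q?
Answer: 69/131 ≈ 0.52672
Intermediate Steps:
I(j) = 6 (I(j) = 6 + (j - j) = 6 + 0 = 6)
(412 - 343)/(I(14) + 5³) = (412 - 343)/(6 + 5³) = 69/(6 + 125) = 69/131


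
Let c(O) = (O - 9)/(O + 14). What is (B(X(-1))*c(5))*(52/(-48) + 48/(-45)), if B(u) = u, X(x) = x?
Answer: -43/95 ≈ -0.45263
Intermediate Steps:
c(O) = (-9 + O)/(14 + O)
(B(X(-1))*c(5))*(52/(-48) + 48/(-45)) = (-(-9 + 5)/(14 + 5))*(52/(-48) + 48/(-45)) = (-(-4)/19)*(52*(-1/48) + 48*(-1/45)) = (-(-4)/19)*(-13/12 - 16/15) = -1*(-4/19)*(-43/20) = (4/19)*(-43/20) = -43/95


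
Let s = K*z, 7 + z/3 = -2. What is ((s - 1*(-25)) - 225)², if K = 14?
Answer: 334084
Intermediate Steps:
z = -27 (z = -21 + 3*(-2) = -21 - 6 = -27)
s = -378 (s = 14*(-27) = -378)
((s - 1*(-25)) - 225)² = ((-378 - 1*(-25)) - 225)² = ((-378 + 25) - 225)² = (-353 - 225)² = (-578)² = 334084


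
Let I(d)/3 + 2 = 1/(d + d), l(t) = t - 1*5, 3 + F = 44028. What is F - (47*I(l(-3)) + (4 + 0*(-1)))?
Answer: 708989/16 ≈ 44312.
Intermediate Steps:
F = 44025 (F = -3 + 44028 = 44025)
l(t) = -5 + t (l(t) = t - 5 = -5 + t)
I(d) = -6 + 3/(2*d) (I(d) = -6 + 3/(d + d) = -6 + 3/((2*d)) = -6 + 3*(1/(2*d)) = -6 + 3/(2*d))
F - (47*I(l(-3)) + (4 + 0*(-1))) = 44025 - (47*(-6 + 3/(2*(-5 - 3))) + (4 + 0*(-1))) = 44025 - (47*(-6 + (3/2)/(-8)) + (4 + 0)) = 44025 - (47*(-6 + (3/2)*(-1/8)) + 4) = 44025 - (47*(-6 - 3/16) + 4) = 44025 - (47*(-99/16) + 4) = 44025 - (-4653/16 + 4) = 44025 - 1*(-4589/16) = 44025 + 4589/16 = 708989/16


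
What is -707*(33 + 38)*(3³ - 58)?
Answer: 1556107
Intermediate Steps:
-707*(33 + 38)*(3³ - 58) = -50197*(27 - 58) = -50197*(-31) = -707*(-2201) = 1556107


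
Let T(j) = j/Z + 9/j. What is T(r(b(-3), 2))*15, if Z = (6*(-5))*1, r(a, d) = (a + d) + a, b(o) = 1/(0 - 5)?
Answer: 3343/40 ≈ 83.575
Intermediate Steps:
b(o) = -⅕ (b(o) = 1/(-5) = -⅕)
r(a, d) = d + 2*a
Z = -30 (Z = -30*1 = -30)
T(j) = 9/j - j/30 (T(j) = j/(-30) + 9/j = j*(-1/30) + 9/j = -j/30 + 9/j = 9/j - j/30)
T(r(b(-3), 2))*15 = (9/(2 + 2*(-⅕)) - (2 + 2*(-⅕))/30)*15 = (9/(2 - ⅖) - (2 - ⅖)/30)*15 = (9/(8/5) - 1/30*8/5)*15 = (9*(5/8) - 4/75)*15 = (45/8 - 4/75)*15 = (3343/600)*15 = 3343/40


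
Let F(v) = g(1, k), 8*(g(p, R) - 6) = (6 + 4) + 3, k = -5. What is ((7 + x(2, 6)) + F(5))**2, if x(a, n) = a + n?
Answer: 32761/64 ≈ 511.89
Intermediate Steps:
g(p, R) = 61/8 (g(p, R) = 6 + ((6 + 4) + 3)/8 = 6 + (10 + 3)/8 = 6 + (1/8)*13 = 6 + 13/8 = 61/8)
F(v) = 61/8
((7 + x(2, 6)) + F(5))**2 = ((7 + (2 + 6)) + 61/8)**2 = ((7 + 8) + 61/8)**2 = (15 + 61/8)**2 = (181/8)**2 = 32761/64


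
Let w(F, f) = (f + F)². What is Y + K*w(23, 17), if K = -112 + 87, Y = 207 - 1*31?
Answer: -39824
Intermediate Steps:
w(F, f) = (F + f)²
Y = 176 (Y = 207 - 31 = 176)
K = -25
Y + K*w(23, 17) = 176 - 25*(23 + 17)² = 176 - 25*40² = 176 - 25*1600 = 176 - 40000 = -39824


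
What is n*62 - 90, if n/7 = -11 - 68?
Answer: -34376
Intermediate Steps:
n = -553 (n = 7*(-11 - 68) = 7*(-79) = -553)
n*62 - 90 = -553*62 - 90 = -34286 - 90 = -34376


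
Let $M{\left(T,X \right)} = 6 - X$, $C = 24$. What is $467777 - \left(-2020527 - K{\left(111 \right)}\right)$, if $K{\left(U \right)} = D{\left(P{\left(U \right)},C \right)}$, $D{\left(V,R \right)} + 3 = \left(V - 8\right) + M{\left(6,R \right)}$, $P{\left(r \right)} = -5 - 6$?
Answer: $2488264$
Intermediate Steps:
$P{\left(r \right)} = -11$ ($P{\left(r \right)} = -5 - 6 = -11$)
$D{\left(V,R \right)} = -5 + V - R$ ($D{\left(V,R \right)} = -3 - \left(2 + R - V\right) = -5 + V - R$)
$K{\left(U \right)} = -40$ ($K{\left(U \right)} = -5 - 11 - 24 = -40$)
$467777 - \left(-2020527 - K{\left(111 \right)}\right) = 467777 - \left(-2020527 - -40\right) = 467777 - \left(-2020527 + 40\right) = 467777 - -2020487 = 467777 + 2020487 = 2488264$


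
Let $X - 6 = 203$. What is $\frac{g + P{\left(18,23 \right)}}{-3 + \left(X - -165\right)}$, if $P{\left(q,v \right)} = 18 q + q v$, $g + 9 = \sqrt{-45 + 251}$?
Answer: $\frac{729}{371} + \frac{\sqrt{206}}{371} \approx 2.0036$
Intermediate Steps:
$X = 209$ ($X = 6 + 203 = 209$)
$g = -9 + \sqrt{206}$ ($g = -9 + \sqrt{-45 + 251} = -9 + \sqrt{206} \approx 5.3527$)
$\frac{g + P{\left(18,23 \right)}}{-3 + \left(X - -165\right)} = \frac{\left(-9 + \sqrt{206}\right) + 18 \left(18 + 23\right)}{-3 + \left(209 - -165\right)} = \frac{\left(-9 + \sqrt{206}\right) + 18 \cdot 41}{-3 + \left(209 + 165\right)} = \frac{\left(-9 + \sqrt{206}\right) + 738}{-3 + 374} = \frac{729 + \sqrt{206}}{371} = \left(729 + \sqrt{206}\right) \frac{1}{371} = \frac{729}{371} + \frac{\sqrt{206}}{371}$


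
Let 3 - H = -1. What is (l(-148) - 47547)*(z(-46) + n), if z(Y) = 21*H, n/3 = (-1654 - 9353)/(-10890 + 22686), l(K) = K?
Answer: -15228107295/3932 ≈ -3.8729e+6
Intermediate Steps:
H = 4 (H = 3 - 1*(-1) = 3 + 1 = 4)
n = -11007/3932 (n = 3*((-1654 - 9353)/(-10890 + 22686)) = 3*(-11007/11796) = 3*(-11007*1/11796) = 3*(-3669/3932) = -11007/3932 ≈ -2.7993)
z(Y) = 84 (z(Y) = 21*4 = 84)
(l(-148) - 47547)*(z(-46) + n) = (-148 - 47547)*(84 - 11007/3932) = -47695*319281/3932 = -15228107295/3932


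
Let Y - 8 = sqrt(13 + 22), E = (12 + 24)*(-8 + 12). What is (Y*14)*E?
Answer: 16128 + 2016*sqrt(35) ≈ 28055.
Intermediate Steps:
E = 144 (E = 36*4 = 144)
Y = 8 + sqrt(35) (Y = 8 + sqrt(13 + 22) = 8 + sqrt(35) ≈ 13.916)
(Y*14)*E = ((8 + sqrt(35))*14)*144 = (112 + 14*sqrt(35))*144 = 16128 + 2016*sqrt(35)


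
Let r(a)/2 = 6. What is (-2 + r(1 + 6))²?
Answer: 100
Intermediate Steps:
r(a) = 12 (r(a) = 2*6 = 12)
(-2 + r(1 + 6))² = (-2 + 12)² = 10² = 100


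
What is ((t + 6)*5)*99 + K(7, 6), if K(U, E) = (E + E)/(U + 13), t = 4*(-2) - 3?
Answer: -12372/5 ≈ -2474.4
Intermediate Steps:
t = -11 (t = -8 - 3 = -11)
K(U, E) = 2*E/(13 + U) (K(U, E) = (2*E)/(13 + U) = 2*E/(13 + U))
((t + 6)*5)*99 + K(7, 6) = ((-11 + 6)*5)*99 + 2*6/(13 + 7) = -5*5*99 + 2*6/20 = -25*99 + 2*6*(1/20) = -2475 + 3/5 = -12372/5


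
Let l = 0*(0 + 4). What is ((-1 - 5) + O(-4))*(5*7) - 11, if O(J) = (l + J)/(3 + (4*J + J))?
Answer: -3617/17 ≈ -212.76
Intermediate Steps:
l = 0 (l = 0*4 = 0)
O(J) = J/(3 + 5*J) (O(J) = (0 + J)/(3 + (4*J + J)) = J/(3 + 5*J))
((-1 - 5) + O(-4))*(5*7) - 11 = ((-1 - 5) - 4/(3 + 5*(-4)))*(5*7) - 11 = (-6 - 4/(3 - 20))*35 - 11 = (-6 - 4/(-17))*35 - 11 = (-6 - 4*(-1/17))*35 - 11 = (-6 + 4/17)*35 - 11 = -98/17*35 - 11 = -3430/17 - 11 = -3617/17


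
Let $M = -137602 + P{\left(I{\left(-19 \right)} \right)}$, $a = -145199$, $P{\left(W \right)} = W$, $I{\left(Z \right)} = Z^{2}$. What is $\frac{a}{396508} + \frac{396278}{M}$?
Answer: $- \frac{10414979599}{3201009084} \approx -3.2537$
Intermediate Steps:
$M = -137241$ ($M = -137602 + \left(-19\right)^{2} = -137602 + 361 = -137241$)
$\frac{a}{396508} + \frac{396278}{M} = - \frac{145199}{396508} + \frac{396278}{-137241} = \left(-145199\right) \frac{1}{396508} + 396278 \left(- \frac{1}{137241}\right) = - \frac{145199}{396508} - \frac{396278}{137241} = - \frac{10414979599}{3201009084}$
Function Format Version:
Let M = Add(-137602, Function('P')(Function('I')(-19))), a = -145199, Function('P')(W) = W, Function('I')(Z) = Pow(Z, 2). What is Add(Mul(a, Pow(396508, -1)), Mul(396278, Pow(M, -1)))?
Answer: Rational(-10414979599, 3201009084) ≈ -3.2537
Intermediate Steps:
M = -137241 (M = Add(-137602, Pow(-19, 2)) = Add(-137602, 361) = -137241)
Add(Mul(a, Pow(396508, -1)), Mul(396278, Pow(M, -1))) = Add(Mul(-145199, Pow(396508, -1)), Mul(396278, Pow(-137241, -1))) = Add(Mul(-145199, Rational(1, 396508)), Mul(396278, Rational(-1, 137241))) = Add(Rational(-145199, 396508), Rational(-396278, 137241)) = Rational(-10414979599, 3201009084)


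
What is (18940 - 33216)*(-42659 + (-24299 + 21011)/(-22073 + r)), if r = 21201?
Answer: 66375119920/109 ≈ 6.0895e+8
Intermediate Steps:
(18940 - 33216)*(-42659 + (-24299 + 21011)/(-22073 + r)) = (18940 - 33216)*(-42659 + (-24299 + 21011)/(-22073 + 21201)) = -14276*(-42659 - 3288/(-872)) = -14276*(-42659 - 3288*(-1/872)) = -14276*(-42659 + 411/109) = -14276*(-4649420/109) = 66375119920/109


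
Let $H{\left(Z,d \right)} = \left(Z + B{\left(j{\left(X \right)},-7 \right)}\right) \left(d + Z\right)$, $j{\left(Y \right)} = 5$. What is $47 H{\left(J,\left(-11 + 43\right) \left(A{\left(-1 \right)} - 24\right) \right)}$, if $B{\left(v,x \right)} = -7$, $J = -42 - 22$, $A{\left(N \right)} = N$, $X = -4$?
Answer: $2883168$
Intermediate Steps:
$J = -64$ ($J = -42 - 22 = -64$)
$H{\left(Z,d \right)} = \left(-7 + Z\right) \left(Z + d\right)$ ($H{\left(Z,d \right)} = \left(Z - 7\right) \left(d + Z\right) = \left(-7 + Z\right) \left(Z + d\right)$)
$47 H{\left(J,\left(-11 + 43\right) \left(A{\left(-1 \right)} - 24\right) \right)} = 47 \left(\left(-64\right)^{2} - -448 - 7 \left(-11 + 43\right) \left(-1 - 24\right) - 64 \left(-11 + 43\right) \left(-1 - 24\right)\right) = 47 \left(4096 + 448 - 7 \cdot 32 \left(-25\right) - 64 \cdot 32 \left(-25\right)\right) = 47 \left(4096 + 448 - -5600 - -51200\right) = 47 \left(4096 + 448 + 5600 + 51200\right) = 47 \cdot 61344 = 2883168$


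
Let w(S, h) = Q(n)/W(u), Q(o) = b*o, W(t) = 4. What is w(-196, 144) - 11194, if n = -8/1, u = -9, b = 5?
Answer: -11204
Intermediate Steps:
n = -8 (n = -8*1 = -8)
Q(o) = 5*o
w(S, h) = -10 (w(S, h) = (5*(-8))/4 = -40*1/4 = -10)
w(-196, 144) - 11194 = -10 - 11194 = -11204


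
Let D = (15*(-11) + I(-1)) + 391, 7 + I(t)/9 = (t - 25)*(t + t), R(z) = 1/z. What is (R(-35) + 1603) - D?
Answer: 34019/35 ≈ 971.97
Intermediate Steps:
I(t) = -63 + 18*t*(-25 + t) (I(t) = -63 + 9*((t - 25)*(t + t)) = -63 + 9*((-25 + t)*(2*t)) = -63 + 9*(2*t*(-25 + t)) = -63 + 18*t*(-25 + t))
D = 631 (D = (15*(-11) + (-63 - 450*(-1) + 18*(-1)**2)) + 391 = (-165 + (-63 + 450 + 18*1)) + 391 = (-165 + (-63 + 450 + 18)) + 391 = (-165 + 405) + 391 = 240 + 391 = 631)
(R(-35) + 1603) - D = (1/(-35) + 1603) - 1*631 = (-1/35 + 1603) - 631 = 56104/35 - 631 = 34019/35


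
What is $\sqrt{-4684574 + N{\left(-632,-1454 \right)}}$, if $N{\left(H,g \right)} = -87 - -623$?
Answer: $i \sqrt{4684038} \approx 2164.3 i$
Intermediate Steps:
$N{\left(H,g \right)} = 536$ ($N{\left(H,g \right)} = -87 + 623 = 536$)
$\sqrt{-4684574 + N{\left(-632,-1454 \right)}} = \sqrt{-4684574 + 536} = \sqrt{-4684038} = i \sqrt{4684038}$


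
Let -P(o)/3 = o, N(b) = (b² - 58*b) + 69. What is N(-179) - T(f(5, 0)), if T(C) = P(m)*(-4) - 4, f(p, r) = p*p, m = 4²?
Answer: 42304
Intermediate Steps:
m = 16
N(b) = 69 + b² - 58*b
f(p, r) = p²
P(o) = -3*o
T(C) = 188 (T(C) = -3*16*(-4) - 4 = -48*(-4) - 4 = 192 - 4 = 188)
N(-179) - T(f(5, 0)) = (69 + (-179)² - 58*(-179)) - 1*188 = (69 + 32041 + 10382) - 188 = 42492 - 188 = 42304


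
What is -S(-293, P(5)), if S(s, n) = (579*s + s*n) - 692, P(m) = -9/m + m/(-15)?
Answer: 2545709/15 ≈ 1.6971e+5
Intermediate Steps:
P(m) = -9/m - m/15 (P(m) = -9/m + m*(-1/15) = -9/m - m/15)
S(s, n) = -692 + 579*s + n*s (S(s, n) = (579*s + n*s) - 692 = -692 + 579*s + n*s)
-S(-293, P(5)) = -(-692 + 579*(-293) + (-9/5 - 1/15*5)*(-293)) = -(-692 - 169647 + (-9*1/5 - 1/3)*(-293)) = -(-692 - 169647 + (-9/5 - 1/3)*(-293)) = -(-692 - 169647 - 32/15*(-293)) = -(-692 - 169647 + 9376/15) = -1*(-2545709/15) = 2545709/15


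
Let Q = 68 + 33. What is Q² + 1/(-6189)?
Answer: 63133988/6189 ≈ 10201.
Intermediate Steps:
Q = 101
Q² + 1/(-6189) = 101² + 1/(-6189) = 10201 - 1/6189 = 63133988/6189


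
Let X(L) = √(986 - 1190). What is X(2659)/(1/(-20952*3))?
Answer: -125712*I*√51 ≈ -8.9776e+5*I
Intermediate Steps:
X(L) = 2*I*√51 (X(L) = √(-204) = 2*I*√51)
X(2659)/(1/(-20952*3)) = (2*I*√51)/(1/(-20952*3)) = (2*I*√51)/(1/(-62856)) = (2*I*√51)/(-1/62856) = (2*I*√51)*(-62856) = -125712*I*√51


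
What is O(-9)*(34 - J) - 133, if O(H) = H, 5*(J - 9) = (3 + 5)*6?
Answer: -1358/5 ≈ -271.60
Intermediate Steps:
J = 93/5 (J = 9 + ((3 + 5)*6)/5 = 9 + (8*6)/5 = 9 + (⅕)*48 = 9 + 48/5 = 93/5 ≈ 18.600)
O(-9)*(34 - J) - 133 = -9*(34 - 1*93/5) - 133 = -9*(34 - 93/5) - 133 = -9*77/5 - 133 = -693/5 - 133 = -1358/5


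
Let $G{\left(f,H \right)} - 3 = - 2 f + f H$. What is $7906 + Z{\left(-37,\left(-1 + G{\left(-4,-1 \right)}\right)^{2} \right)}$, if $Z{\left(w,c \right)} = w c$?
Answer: $654$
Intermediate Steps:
$G{\left(f,H \right)} = 3 - 2 f + H f$ ($G{\left(f,H \right)} = 3 + \left(- 2 f + f H\right) = 3 + \left(- 2 f + H f\right) = 3 - 2 f + H f$)
$Z{\left(w,c \right)} = c w$
$7906 + Z{\left(-37,\left(-1 + G{\left(-4,-1 \right)}\right)^{2} \right)} = 7906 + \left(-1 - -15\right)^{2} \left(-37\right) = 7906 + \left(-1 + \left(3 + 8 + 4\right)\right)^{2} \left(-37\right) = 7906 + \left(-1 + 15\right)^{2} \left(-37\right) = 7906 + 14^{2} \left(-37\right) = 7906 + 196 \left(-37\right) = 7906 - 7252 = 654$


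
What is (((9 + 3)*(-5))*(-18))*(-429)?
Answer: -463320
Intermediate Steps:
(((9 + 3)*(-5))*(-18))*(-429) = ((12*(-5))*(-18))*(-429) = -60*(-18)*(-429) = 1080*(-429) = -463320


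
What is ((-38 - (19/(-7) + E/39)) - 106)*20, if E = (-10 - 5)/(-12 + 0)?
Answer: -771595/273 ≈ -2826.4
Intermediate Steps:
E = 5/4 (E = -15/(-12) = -15*(-1/12) = 5/4 ≈ 1.2500)
((-38 - (19/(-7) + E/39)) - 106)*20 = ((-38 - (19/(-7) + (5/4)/39)) - 106)*20 = ((-38 - (19*(-⅐) + (5/4)*(1/39))) - 106)*20 = ((-38 - (-19/7 + 5/156)) - 106)*20 = ((-38 - 1*(-2929/1092)) - 106)*20 = ((-38 + 2929/1092) - 106)*20 = (-38567/1092 - 106)*20 = -154319/1092*20 = -771595/273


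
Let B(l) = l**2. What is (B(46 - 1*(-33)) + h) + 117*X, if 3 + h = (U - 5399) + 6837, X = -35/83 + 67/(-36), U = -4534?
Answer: 954471/332 ≈ 2874.9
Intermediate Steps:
X = -6821/2988 (X = -35*1/83 + 67*(-1/36) = -35/83 - 67/36 = -6821/2988 ≈ -2.2828)
h = -3099 (h = -3 + ((-4534 - 5399) + 6837) = -3 + (-9933 + 6837) = -3 - 3096 = -3099)
(B(46 - 1*(-33)) + h) + 117*X = ((46 - 1*(-33))**2 - 3099) + 117*(-6821/2988) = ((46 + 33)**2 - 3099) - 88673/332 = (79**2 - 3099) - 88673/332 = (6241 - 3099) - 88673/332 = 3142 - 88673/332 = 954471/332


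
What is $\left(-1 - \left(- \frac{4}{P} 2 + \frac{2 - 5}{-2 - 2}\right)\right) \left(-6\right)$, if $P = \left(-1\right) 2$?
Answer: $\frac{69}{2} \approx 34.5$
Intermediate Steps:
$P = -2$
$\left(-1 - \left(- \frac{4}{P} 2 + \frac{2 - 5}{-2 - 2}\right)\right) \left(-6\right) = \left(-1 - \left(- \frac{4}{-2} \cdot 2 + \frac{2 - 5}{-2 - 2}\right)\right) \left(-6\right) = \left(-1 - \left(\left(-4\right) \left(- \frac{1}{2}\right) 2 - \frac{3}{-4}\right)\right) \left(-6\right) = \left(-1 - \left(2 \cdot 2 - - \frac{3}{4}\right)\right) \left(-6\right) = \left(-1 - \left(4 + \frac{3}{4}\right)\right) \left(-6\right) = \left(-1 - \frac{19}{4}\right) \left(-6\right) = \left(- \frac{23}{4}\right) \left(-6\right) = \frac{69}{2}$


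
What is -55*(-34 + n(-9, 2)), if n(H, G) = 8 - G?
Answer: 1540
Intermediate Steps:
-55*(-34 + n(-9, 2)) = -55*(-34 + (8 - 1*2)) = -55*(-34 + (8 - 2)) = -55*(-34 + 6) = -55*(-28) = 1540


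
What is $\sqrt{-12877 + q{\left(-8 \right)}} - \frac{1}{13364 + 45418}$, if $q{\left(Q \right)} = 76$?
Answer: $- \frac{1}{58782} + i \sqrt{12801} \approx -1.7012 \cdot 10^{-5} + 113.14 i$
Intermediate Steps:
$\sqrt{-12877 + q{\left(-8 \right)}} - \frac{1}{13364 + 45418} = \sqrt{-12877 + 76} - \frac{1}{13364 + 45418} = \sqrt{-12801} - \frac{1}{58782} = i \sqrt{12801} - \frac{1}{58782} = - \frac{1}{58782} + i \sqrt{12801}$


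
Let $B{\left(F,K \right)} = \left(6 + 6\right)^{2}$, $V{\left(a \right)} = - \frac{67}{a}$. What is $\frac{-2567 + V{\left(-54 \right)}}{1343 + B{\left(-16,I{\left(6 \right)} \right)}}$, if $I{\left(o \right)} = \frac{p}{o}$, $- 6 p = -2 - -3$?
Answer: $- \frac{138551}{80298} \approx -1.7255$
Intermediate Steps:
$p = - \frac{1}{6}$ ($p = - \frac{-2 - -3}{6} = - \frac{-2 + 3}{6} = \left(- \frac{1}{6}\right) 1 = - \frac{1}{6} \approx -0.16667$)
$I{\left(o \right)} = - \frac{1}{6 o}$
$B{\left(F,K \right)} = 144$ ($B{\left(F,K \right)} = 12^{2} = 144$)
$\frac{-2567 + V{\left(-54 \right)}}{1343 + B{\left(-16,I{\left(6 \right)} \right)}} = \frac{-2567 - \frac{67}{-54}}{1343 + 144} = \frac{-2567 - - \frac{67}{54}}{1487} = \left(-2567 + \frac{67}{54}\right) \frac{1}{1487} = \left(- \frac{138551}{54}\right) \frac{1}{1487} = - \frac{138551}{80298}$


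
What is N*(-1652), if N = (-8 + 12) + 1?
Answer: -8260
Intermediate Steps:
N = 5 (N = 4 + 1 = 5)
N*(-1652) = 5*(-1652) = -8260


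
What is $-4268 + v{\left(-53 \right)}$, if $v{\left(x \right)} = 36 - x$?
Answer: $-4179$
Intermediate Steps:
$-4268 + v{\left(-53 \right)} = -4268 + \left(36 - -53\right) = -4268 + \left(36 + 53\right) = -4268 + 89 = -4179$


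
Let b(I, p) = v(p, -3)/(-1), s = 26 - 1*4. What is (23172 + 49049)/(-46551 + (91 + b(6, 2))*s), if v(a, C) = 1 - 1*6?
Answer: -72221/44439 ≈ -1.6252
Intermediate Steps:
s = 22 (s = 26 - 4 = 22)
v(a, C) = -5 (v(a, C) = 1 - 6 = -5)
b(I, p) = 5 (b(I, p) = -5/(-1) = -5*(-1) = 5)
(23172 + 49049)/(-46551 + (91 + b(6, 2))*s) = (23172 + 49049)/(-46551 + (91 + 5)*22) = 72221/(-46551 + 96*22) = 72221/(-46551 + 2112) = 72221/(-44439) = 72221*(-1/44439) = -72221/44439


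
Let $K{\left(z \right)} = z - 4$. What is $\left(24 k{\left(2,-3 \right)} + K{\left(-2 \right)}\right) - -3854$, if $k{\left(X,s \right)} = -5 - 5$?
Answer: $3608$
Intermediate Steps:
$k{\left(X,s \right)} = -10$
$K{\left(z \right)} = -4 + z$ ($K{\left(z \right)} = z - 4 = -4 + z$)
$\left(24 k{\left(2,-3 \right)} + K{\left(-2 \right)}\right) - -3854 = \left(24 \left(-10\right) - 6\right) - -3854 = \left(-240 - 6\right) + 3854 = -246 + 3854 = 3608$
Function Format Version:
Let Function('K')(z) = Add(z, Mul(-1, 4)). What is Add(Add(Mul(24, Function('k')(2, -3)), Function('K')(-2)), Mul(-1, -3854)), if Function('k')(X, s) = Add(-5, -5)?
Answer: 3608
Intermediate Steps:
Function('k')(X, s) = -10
Function('K')(z) = Add(-4, z) (Function('K')(z) = Add(z, -4) = Add(-4, z))
Add(Add(Mul(24, Function('k')(2, -3)), Function('K')(-2)), Mul(-1, -3854)) = Add(Add(Mul(24, -10), Add(-4, -2)), Mul(-1, -3854)) = Add(Add(-240, -6), 3854) = Add(-246, 3854) = 3608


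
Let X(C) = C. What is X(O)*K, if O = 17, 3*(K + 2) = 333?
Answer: 1853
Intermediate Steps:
K = 109 (K = -2 + (⅓)*333 = -2 + 111 = 109)
X(O)*K = 17*109 = 1853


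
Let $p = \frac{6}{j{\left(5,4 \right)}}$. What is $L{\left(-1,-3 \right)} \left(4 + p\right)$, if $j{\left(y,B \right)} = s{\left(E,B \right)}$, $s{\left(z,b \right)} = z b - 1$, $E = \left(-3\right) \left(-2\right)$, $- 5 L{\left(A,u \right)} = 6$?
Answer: $- \frac{588}{115} \approx -5.113$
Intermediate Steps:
$L{\left(A,u \right)} = - \frac{6}{5}$ ($L{\left(A,u \right)} = \left(- \frac{1}{5}\right) 6 = - \frac{6}{5}$)
$E = 6$
$s{\left(z,b \right)} = -1 + b z$ ($s{\left(z,b \right)} = b z - 1 = -1 + b z$)
$j{\left(y,B \right)} = -1 + 6 B$ ($j{\left(y,B \right)} = -1 + B 6 = -1 + 6 B$)
$p = \frac{6}{23}$ ($p = \frac{6}{-1 + 6 \cdot 4} = \frac{6}{-1 + 24} = \frac{6}{23} \approx 0.26087$)
$L{\left(-1,-3 \right)} \left(4 + p\right) = - \frac{6 \left(4 + \frac{6}{23}\right)}{5} = \left(- \frac{6}{5}\right) \frac{98}{23} = - \frac{588}{115}$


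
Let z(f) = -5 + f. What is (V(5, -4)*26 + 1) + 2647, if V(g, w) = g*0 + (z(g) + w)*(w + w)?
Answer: 3480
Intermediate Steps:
V(g, w) = 2*w*(-5 + g + w) (V(g, w) = g*0 + ((-5 + g) + w)*(w + w) = 0 + (-5 + g + w)*(2*w) = 0 + 2*w*(-5 + g + w) = 2*w*(-5 + g + w))
(V(5, -4)*26 + 1) + 2647 = ((2*(-4)*(-5 + 5 - 4))*26 + 1) + 2647 = ((2*(-4)*(-4))*26 + 1) + 2647 = (32*26 + 1) + 2647 = (832 + 1) + 2647 = 833 + 2647 = 3480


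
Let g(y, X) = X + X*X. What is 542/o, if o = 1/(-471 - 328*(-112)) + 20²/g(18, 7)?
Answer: 48502496/639201 ≈ 75.880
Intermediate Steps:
g(y, X) = X + X²
o = 639201/89488 (o = 1/(-471 - 328*(-112)) + 20²/((7*(1 + 7))) = -1/112/(-799) + 400/((7*8)) = -1/799*(-1/112) + 400/56 = 1/89488 + 400*(1/56) = 1/89488 + 50/7 = 639201/89488 ≈ 7.1429)
542/o = 542/(639201/89488) = 542*(89488/639201) = 48502496/639201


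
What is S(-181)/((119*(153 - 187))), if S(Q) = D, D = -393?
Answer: 393/4046 ≈ 0.097133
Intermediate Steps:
S(Q) = -393
S(-181)/((119*(153 - 187))) = -393*1/(119*(153 - 187)) = -393/(119*(-34)) = -393/(-4046) = -393*(-1/4046) = 393/4046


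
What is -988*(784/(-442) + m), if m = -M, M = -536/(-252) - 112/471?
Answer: 608522728/168147 ≈ 3619.0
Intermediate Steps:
M = 18686/9891 (M = -536*(-1/252) - 112*1/471 = 134/63 - 112/471 = 18686/9891 ≈ 1.8892)
m = -18686/9891 (m = -1*18686/9891 = -18686/9891 ≈ -1.8892)
-988*(784/(-442) + m) = -988*(784/(-442) - 18686/9891) = -988*(784*(-1/442) - 18686/9891) = -988*(-392/221 - 18686/9891) = -988*(-8006878/2185911) = 608522728/168147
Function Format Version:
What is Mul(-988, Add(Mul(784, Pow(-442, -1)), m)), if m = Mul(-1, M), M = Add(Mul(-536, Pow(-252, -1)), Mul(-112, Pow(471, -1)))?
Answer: Rational(608522728, 168147) ≈ 3619.0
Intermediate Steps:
M = Rational(18686, 9891) (M = Add(Mul(-536, Rational(-1, 252)), Mul(-112, Rational(1, 471))) = Add(Rational(134, 63), Rational(-112, 471)) = Rational(18686, 9891) ≈ 1.8892)
m = Rational(-18686, 9891) (m = Mul(-1, Rational(18686, 9891)) = Rational(-18686, 9891) ≈ -1.8892)
Mul(-988, Add(Mul(784, Pow(-442, -1)), m)) = Mul(-988, Add(Mul(784, Pow(-442, -1)), Rational(-18686, 9891))) = Mul(-988, Add(Mul(784, Rational(-1, 442)), Rational(-18686, 9891))) = Mul(-988, Add(Rational(-392, 221), Rational(-18686, 9891))) = Mul(-988, Rational(-8006878, 2185911)) = Rational(608522728, 168147)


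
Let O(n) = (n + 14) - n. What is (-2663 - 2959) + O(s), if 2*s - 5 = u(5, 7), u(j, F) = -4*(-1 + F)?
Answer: -5608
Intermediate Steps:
u(j, F) = 4 - 4*F
s = -19/2 (s = 5/2 + (4 - 4*7)/2 = 5/2 + (4 - 28)/2 = 5/2 + (1/2)*(-24) = 5/2 - 12 = -19/2 ≈ -9.5000)
O(n) = 14 (O(n) = (14 + n) - n = 14)
(-2663 - 2959) + O(s) = (-2663 - 2959) + 14 = -5622 + 14 = -5608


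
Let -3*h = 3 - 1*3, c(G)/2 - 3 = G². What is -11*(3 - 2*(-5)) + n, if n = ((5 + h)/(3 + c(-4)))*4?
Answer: -5843/41 ≈ -142.51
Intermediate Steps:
c(G) = 6 + 2*G²
h = 0 (h = -(3 - 1*3)/3 = -(3 - 3)/3 = -⅓*0 = 0)
n = 20/41 (n = ((5 + 0)/(3 + (6 + 2*(-4)²)))*4 = (5/(3 + (6 + 2*16)))*4 = (5/(3 + (6 + 32)))*4 = (5/(3 + 38))*4 = (5/41)*4 = 20/41 ≈ 0.48780)
-11*(3 - 2*(-5)) + n = -11*(3 - 2*(-5)) + 20/41 = -11*(3 + 10) + 20/41 = -11*13 + 20/41 = -143 + 20/41 = -5843/41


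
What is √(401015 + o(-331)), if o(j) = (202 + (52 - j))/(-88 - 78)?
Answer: √11050272230/166 ≈ 633.25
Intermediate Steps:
o(j) = -127/83 + j/166 (o(j) = (254 - j)/(-166) = (254 - j)*(-1/166) = -127/83 + j/166)
√(401015 + o(-331)) = √(401015 + (-127/83 + (1/166)*(-331))) = √(401015 + (-127/83 - 331/166)) = √(401015 - 585/166) = √(66567905/166) = √11050272230/166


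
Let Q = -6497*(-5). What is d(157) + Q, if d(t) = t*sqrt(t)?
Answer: 32485 + 157*sqrt(157) ≈ 34452.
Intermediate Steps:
d(t) = t**(3/2)
Q = 32485
d(157) + Q = 157**(3/2) + 32485 = 157*sqrt(157) + 32485 = 32485 + 157*sqrt(157)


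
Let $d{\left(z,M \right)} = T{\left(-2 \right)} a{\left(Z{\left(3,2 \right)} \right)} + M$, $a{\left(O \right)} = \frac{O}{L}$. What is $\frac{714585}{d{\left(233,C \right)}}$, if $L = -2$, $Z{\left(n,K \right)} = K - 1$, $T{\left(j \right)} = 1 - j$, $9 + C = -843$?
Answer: $- \frac{476390}{569} \approx -837.24$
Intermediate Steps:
$C = -852$ ($C = -9 - 843 = -852$)
$Z{\left(n,K \right)} = -1 + K$
$a{\left(O \right)} = - \frac{O}{2}$ ($a{\left(O \right)} = \frac{O}{-2} = O \left(- \frac{1}{2}\right) = - \frac{O}{2}$)
$d{\left(z,M \right)} = - \frac{3}{2} + M$ ($d{\left(z,M \right)} = \left(1 - -2\right) \left(- \frac{-1 + 2}{2}\right) + M = \left(1 + 2\right) \left(\left(- \frac{1}{2}\right) 1\right) + M = 3 \left(- \frac{1}{2}\right) + M = - \frac{3}{2} + M$)
$\frac{714585}{d{\left(233,C \right)}} = \frac{714585}{- \frac{3}{2} - 852} = \frac{714585}{- \frac{1707}{2}} = 714585 \left(- \frac{2}{1707}\right) = - \frac{476390}{569}$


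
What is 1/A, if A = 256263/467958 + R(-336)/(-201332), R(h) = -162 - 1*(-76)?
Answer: 3925621669/2151424446 ≈ 1.8247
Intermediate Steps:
R(h) = -86 (R(h) = -162 + 76 = -86)
A = 2151424446/3925621669 (A = 256263/467958 - 86/(-201332) = 256263*(1/467958) - 86*(-1/201332) = 85421/155986 + 43/100666 = 2151424446/3925621669 ≈ 0.54805)
1/A = 1/(2151424446/3925621669) = 3925621669/2151424446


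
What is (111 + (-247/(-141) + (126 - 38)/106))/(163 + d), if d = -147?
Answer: 424399/59784 ≈ 7.0989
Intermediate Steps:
(111 + (-247/(-141) + (126 - 38)/106))/(163 + d) = (111 + (-247/(-141) + (126 - 38)/106))/(163 - 147) = (111 + (-247*(-1/141) + 88*(1/106)))/16 = (111 + (247/141 + 44/53))*(1/16) = (111 + 19295/7473)*(1/16) = (848798/7473)*(1/16) = 424399/59784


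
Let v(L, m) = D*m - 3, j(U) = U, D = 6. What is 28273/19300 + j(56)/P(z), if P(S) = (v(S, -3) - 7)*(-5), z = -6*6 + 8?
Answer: 35993/19300 ≈ 1.8649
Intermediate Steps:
v(L, m) = -3 + 6*m (v(L, m) = 6*m - 3 = -3 + 6*m)
z = -28 (z = -36 + 8 = -28)
P(S) = 140 (P(S) = ((-3 + 6*(-3)) - 7)*(-5) = ((-3 - 18) - 7)*(-5) = (-21 - 7)*(-5) = -28*(-5) = 140)
28273/19300 + j(56)/P(z) = 28273/19300 + 56/140 = 28273*(1/19300) + 56*(1/140) = 28273/19300 + ⅖ = 35993/19300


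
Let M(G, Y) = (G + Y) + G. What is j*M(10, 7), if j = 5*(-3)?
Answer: -405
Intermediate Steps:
M(G, Y) = Y + 2*G
j = -15
j*M(10, 7) = -15*(7 + 2*10) = -15*(7 + 20) = -15*27 = -405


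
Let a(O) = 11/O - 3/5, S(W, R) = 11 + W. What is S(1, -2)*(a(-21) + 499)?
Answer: 209108/35 ≈ 5974.5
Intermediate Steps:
a(O) = -3/5 + 11/O (a(O) = 11/O - 3*1/5 = 11/O - 3/5 = -3/5 + 11/O)
S(1, -2)*(a(-21) + 499) = (11 + 1)*((-3/5 + 11/(-21)) + 499) = 12*((-3/5 + 11*(-1/21)) + 499) = 12*((-3/5 - 11/21) + 499) = 12*(-118/105 + 499) = 12*(52277/105) = 209108/35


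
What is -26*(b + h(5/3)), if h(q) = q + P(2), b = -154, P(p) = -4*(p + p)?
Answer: 13130/3 ≈ 4376.7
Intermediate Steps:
P(p) = -8*p
h(q) = -16 + q (h(q) = q - 8*2 = q - 16 = -16 + q)
-26*(b + h(5/3)) = -26*(-154 + (-16 + 5/3)) = -26*(-154 - 43/3) = -26*(-505/3) = 13130/3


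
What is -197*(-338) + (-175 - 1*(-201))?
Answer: 66612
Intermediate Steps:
-197*(-338) + (-175 - 1*(-201)) = 66586 + (-175 + 201) = 66586 + 26 = 66612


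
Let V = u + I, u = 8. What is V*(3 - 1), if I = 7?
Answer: 30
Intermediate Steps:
V = 15 (V = 8 + 7 = 15)
V*(3 - 1) = 15*(3 - 1) = 15*2 = 30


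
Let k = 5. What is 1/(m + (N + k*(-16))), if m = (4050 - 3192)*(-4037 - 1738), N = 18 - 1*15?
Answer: -1/4955027 ≈ -2.0182e-7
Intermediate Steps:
N = 3 (N = 18 - 15 = 3)
m = -4954950 (m = 858*(-5775) = -4954950)
1/(m + (N + k*(-16))) = 1/(-4954950 + (3 + 5*(-16))) = 1/(-4954950 + (3 - 80)) = 1/(-4954950 - 77) = 1/(-4955027) = -1/4955027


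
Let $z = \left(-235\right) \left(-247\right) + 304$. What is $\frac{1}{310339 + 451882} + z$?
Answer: $\frac{44474833130}{762221} \approx 58349.0$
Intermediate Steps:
$z = 58349$ ($z = 58045 + 304 = 58349$)
$\frac{1}{310339 + 451882} + z = \frac{1}{310339 + 451882} + 58349 = \frac{1}{762221} + 58349 = \frac{44474833130}{762221}$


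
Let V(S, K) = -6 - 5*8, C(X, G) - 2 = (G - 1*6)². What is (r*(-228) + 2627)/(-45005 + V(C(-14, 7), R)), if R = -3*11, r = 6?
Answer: -1259/45051 ≈ -0.027946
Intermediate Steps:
C(X, G) = 2 + (-6 + G)² (C(X, G) = 2 + (G - 1*6)² = 2 + (G - 6)² = 2 + (-6 + G)²)
R = -33
V(S, K) = -46 (V(S, K) = -6 - 40 = -46)
(r*(-228) + 2627)/(-45005 + V(C(-14, 7), R)) = (6*(-228) + 2627)/(-45005 - 46) = (-1368 + 2627)/(-45051) = 1259*(-1/45051) = -1259/45051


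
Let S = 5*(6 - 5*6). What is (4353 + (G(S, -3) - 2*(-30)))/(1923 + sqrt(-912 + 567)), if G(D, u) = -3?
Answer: 1413405/616379 - 735*I*sqrt(345)/616379 ≈ 2.2931 - 0.022149*I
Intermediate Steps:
S = -120 (S = 5*(6 - 30) = 5*(-24) = -120)
(4353 + (G(S, -3) - 2*(-30)))/(1923 + sqrt(-912 + 567)) = (4353 + (-3 - 2*(-30)))/(1923 + sqrt(-912 + 567)) = (4353 + (-3 + 60))/(1923 + sqrt(-345)) = (4353 + 57)/(1923 + I*sqrt(345)) = 4410/(1923 + I*sqrt(345))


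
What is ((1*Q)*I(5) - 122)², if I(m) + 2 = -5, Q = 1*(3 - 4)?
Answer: 13225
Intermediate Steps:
Q = -1 (Q = 1*(-1) = -1)
I(m) = -7 (I(m) = -2 - 5 = -7)
((1*Q)*I(5) - 122)² = ((1*(-1))*(-7) - 122)² = (-1*(-7) - 122)² = (7 - 122)² = (-115)² = 13225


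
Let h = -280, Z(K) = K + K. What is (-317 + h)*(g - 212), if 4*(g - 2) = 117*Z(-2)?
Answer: 195219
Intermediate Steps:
Z(K) = 2*K
g = -115 (g = 2 + (117*(2*(-2)))/4 = 2 + (117*(-4))/4 = 2 + (1/4)*(-468) = 2 - 117 = -115)
(-317 + h)*(g - 212) = (-317 - 280)*(-115 - 212) = -597*(-327) = 195219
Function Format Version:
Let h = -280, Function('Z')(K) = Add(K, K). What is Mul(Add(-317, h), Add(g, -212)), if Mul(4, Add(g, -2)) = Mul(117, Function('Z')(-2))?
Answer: 195219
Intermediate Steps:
Function('Z')(K) = Mul(2, K)
g = -115 (g = Add(2, Mul(Rational(1, 4), Mul(117, Mul(2, -2)))) = Add(2, Mul(Rational(1, 4), Mul(117, -4))) = Add(2, Mul(Rational(1, 4), -468)) = Add(2, -117) = -115)
Mul(Add(-317, h), Add(g, -212)) = Mul(Add(-317, -280), Add(-115, -212)) = Mul(-597, -327) = 195219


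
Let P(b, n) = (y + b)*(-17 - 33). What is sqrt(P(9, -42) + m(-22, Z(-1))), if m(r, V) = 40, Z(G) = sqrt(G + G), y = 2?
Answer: I*sqrt(510) ≈ 22.583*I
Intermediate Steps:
P(b, n) = -100 - 50*b (P(b, n) = (2 + b)*(-17 - 33) = (2 + b)*(-50) = -100 - 50*b)
Z(G) = sqrt(2)*sqrt(G) (Z(G) = sqrt(2*G) = sqrt(2)*sqrt(G))
sqrt(P(9, -42) + m(-22, Z(-1))) = sqrt((-100 - 50*9) + 40) = sqrt((-100 - 450) + 40) = sqrt(-550 + 40) = sqrt(-510) = I*sqrt(510)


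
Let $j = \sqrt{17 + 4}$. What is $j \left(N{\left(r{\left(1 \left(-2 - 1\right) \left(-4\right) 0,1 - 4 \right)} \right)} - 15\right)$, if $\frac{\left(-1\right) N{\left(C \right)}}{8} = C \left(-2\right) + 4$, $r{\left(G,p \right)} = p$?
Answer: $- 95 \sqrt{21} \approx -435.34$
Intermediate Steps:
$N{\left(C \right)} = -32 + 16 C$ ($N{\left(C \right)} = - 8 \left(C \left(-2\right) + 4\right) = - 8 \left(- 2 C + 4\right) = - 8 \left(4 - 2 C\right) = -32 + 16 C$)
$j = \sqrt{21} \approx 4.5826$
$j \left(N{\left(r{\left(1 \left(-2 - 1\right) \left(-4\right) 0,1 - 4 \right)} \right)} - 15\right) = \sqrt{21} \left(\left(-32 + 16 \left(1 - 4\right)\right) - 15\right) = \sqrt{21} \left(\left(-32 + 16 \left(-3\right)\right) - 15\right) = \sqrt{21} \left(\left(-32 - 48\right) - 15\right) = \sqrt{21} \left(-80 - 15\right) = \sqrt{21} \left(-95\right) = - 95 \sqrt{21}$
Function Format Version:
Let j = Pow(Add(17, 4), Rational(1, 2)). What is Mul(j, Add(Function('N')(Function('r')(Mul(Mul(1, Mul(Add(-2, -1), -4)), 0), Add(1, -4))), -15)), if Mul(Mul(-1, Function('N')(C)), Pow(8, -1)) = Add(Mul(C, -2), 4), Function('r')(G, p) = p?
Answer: Mul(-95, Pow(21, Rational(1, 2))) ≈ -435.34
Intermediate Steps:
Function('N')(C) = Add(-32, Mul(16, C)) (Function('N')(C) = Mul(-8, Add(Mul(C, -2), 4)) = Mul(-8, Add(Mul(-2, C), 4)) = Mul(-8, Add(4, Mul(-2, C))) = Add(-32, Mul(16, C)))
j = Pow(21, Rational(1, 2)) ≈ 4.5826
Mul(j, Add(Function('N')(Function('r')(Mul(Mul(1, Mul(Add(-2, -1), -4)), 0), Add(1, -4))), -15)) = Mul(Pow(21, Rational(1, 2)), Add(Add(-32, Mul(16, Add(1, -4))), -15)) = Mul(Pow(21, Rational(1, 2)), Add(Add(-32, Mul(16, -3)), -15)) = Mul(Pow(21, Rational(1, 2)), Add(Add(-32, -48), -15)) = Mul(Pow(21, Rational(1, 2)), Add(-80, -15)) = Mul(Pow(21, Rational(1, 2)), -95) = Mul(-95, Pow(21, Rational(1, 2)))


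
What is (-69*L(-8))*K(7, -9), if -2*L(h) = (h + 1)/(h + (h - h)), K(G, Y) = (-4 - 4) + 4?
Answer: -483/4 ≈ -120.75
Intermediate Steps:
K(G, Y) = -4 (K(G, Y) = -8 + 4 = -4)
L(h) = -(1 + h)/(2*h) (L(h) = -(h + 1)/(2*(h + (h - h))) = -(1 + h)/(2*(h + 0)) = -(1 + h)/(2*h))
(-69*L(-8))*K(7, -9) = -69*(-1 - 1*(-8))/(2*(-8))*(-4) = -69*(-1)*(-1 + 8)/(2*8)*(-4) = -69*(-1)*7/(2*8)*(-4) = -69*(-7/16)*(-4) = (483/16)*(-4) = -483/4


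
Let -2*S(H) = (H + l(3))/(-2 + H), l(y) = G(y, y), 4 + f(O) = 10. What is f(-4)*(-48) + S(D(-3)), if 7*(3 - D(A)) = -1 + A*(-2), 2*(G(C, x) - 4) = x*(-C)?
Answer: -2329/8 ≈ -291.13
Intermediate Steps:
f(O) = 6 (f(O) = -4 + 10 = 6)
G(C, x) = 4 - C*x/2 (G(C, x) = 4 + (x*(-C))/2 = 4 + (-C*x)/2 = 4 - C*x/2)
l(y) = 4 - y²/2 (l(y) = 4 - y*y/2 = 4 - y²/2)
D(A) = 22/7 + 2*A/7 (D(A) = 3 - (-1 + A*(-2))/7 = 3 - (-1 - 2*A)/7 = 3 + (⅐ + 2*A/7) = 22/7 + 2*A/7)
S(H) = -(-½ + H)/(2*(-2 + H)) (S(H) = -(H + (4 - ½*3²))/(2*(-2 + H)) = -(H + (4 - ½*9))/(2*(-2 + H)) = -(H + (4 - 9/2))/(2*(-2 + H)) = -(H - ½)/(2*(-2 + H)) = -(-½ + H)/(2*(-2 + H)))
f(-4)*(-48) + S(D(-3)) = 6*(-48) + (1 - 2*(22/7 + (2/7)*(-3)))/(4*(-2 + (22/7 + (2/7)*(-3)))) = -288 + (1 - 2*(22/7 - 6/7))/(4*(-2 + (22/7 - 6/7))) = -288 + (1 - 2*16/7)/(4*(-2 + 16/7)) = -288 + (1 - 32/7)/(4*(2/7)) = -288 + (¼)*(7/2)*(-25/7) = -288 - 25/8 = -2329/8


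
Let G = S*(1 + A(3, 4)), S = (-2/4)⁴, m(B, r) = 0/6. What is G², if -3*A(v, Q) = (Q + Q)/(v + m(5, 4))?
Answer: 1/20736 ≈ 4.8225e-5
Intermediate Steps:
m(B, r) = 0 (m(B, r) = 0*(⅙) = 0)
A(v, Q) = -2*Q/(3*v) (A(v, Q) = -(Q + Q)/(3*(v + 0)) = -2*Q/(3*v))
S = 1/16 (S = (-2*¼)⁴ = (-½)⁴ = 1/16 ≈ 0.062500)
G = 1/144 (G = (1 - ⅔*4/3)/16 = (1 - ⅔*4*⅓)/16 = (1 - 8/9)/16 = (1/16)*(⅑) = 1/144 ≈ 0.0069444)
G² = (1/144)² = 1/20736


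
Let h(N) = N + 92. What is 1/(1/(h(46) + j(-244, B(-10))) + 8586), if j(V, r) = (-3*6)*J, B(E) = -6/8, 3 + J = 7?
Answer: 66/566677 ≈ 0.00011647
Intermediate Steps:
J = 4 (J = -3 + 7 = 4)
B(E) = -¾ (B(E) = -6*⅛ = -¾)
h(N) = 92 + N
j(V, r) = -72 (j(V, r) = -3*6*4 = -18*4 = -72)
1/(1/(h(46) + j(-244, B(-10))) + 8586) = 1/(1/((92 + 46) - 72) + 8586) = 1/(1/(138 - 72) + 8586) = 1/(1/66 + 8586) = 1/(566677/66) = 66/566677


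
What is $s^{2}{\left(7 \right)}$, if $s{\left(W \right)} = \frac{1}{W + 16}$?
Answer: $\frac{1}{529} \approx 0.0018904$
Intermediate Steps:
$s{\left(W \right)} = \frac{1}{16 + W}$
$s^{2}{\left(7 \right)} = \left(\frac{1}{16 + 7}\right)^{2} = \left(\frac{1}{23}\right)^{2} = \frac{1}{529}$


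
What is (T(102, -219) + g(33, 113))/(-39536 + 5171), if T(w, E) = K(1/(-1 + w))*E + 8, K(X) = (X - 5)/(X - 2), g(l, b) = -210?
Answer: 50326/2302455 ≈ 0.021858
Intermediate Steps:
K(X) = (-5 + X)/(-2 + X)
T(w, E) = 8 + E*(-5 + 1/(-1 + w))/(-2 + 1/(-1 + w)) (T(w, E) = ((-5 + 1/(-1 + w))/(-2 + 1/(-1 + w)))*E + 8 = E*(-5 + 1/(-1 + w))/(-2 + 1/(-1 + w)) + 8 = 8 + E*(-5 + 1/(-1 + w))/(-2 + 1/(-1 + w)))
(T(102, -219) + g(33, 113))/(-39536 + 5171) = ((-24 + 16*102 - 219*(-6 + 5*102))/(-3 + 2*102) - 210)/(-39536 + 5171) = ((-24 + 1632 - 219*(-6 + 510))/(-3 + 204) - 210)/(-34365) = ((-24 + 1632 - 219*504)/201 - 210)*(-1/34365) = ((-24 + 1632 - 110376)/201 - 210)*(-1/34365) = ((1/201)*(-108768) - 210)*(-1/34365) = (-36256/67 - 210)*(-1/34365) = -50326/67*(-1/34365) = 50326/2302455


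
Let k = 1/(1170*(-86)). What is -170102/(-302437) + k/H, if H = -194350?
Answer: 3326429150996437/5914305846189000 ≈ 0.56244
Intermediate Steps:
k = -1/100620 (k = 1/(-100620) = -1/100620 ≈ -9.9384e-6)
-170102/(-302437) + k/H = -170102/(-302437) - 1/100620/(-194350) = -170102*(-1/302437) - 1/100620*(-1/194350) = 170102/302437 + 1/19555497000 = 3326429150996437/5914305846189000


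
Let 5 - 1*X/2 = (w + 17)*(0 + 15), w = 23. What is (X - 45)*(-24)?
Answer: 29640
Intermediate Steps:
X = -1190 (X = 10 - 2*(23 + 17)*(0 + 15) = 10 - 80*15 = 10 - 2*600 = 10 - 1200 = -1190)
(X - 45)*(-24) = (-1190 - 45)*(-24) = -1235*(-24) = 29640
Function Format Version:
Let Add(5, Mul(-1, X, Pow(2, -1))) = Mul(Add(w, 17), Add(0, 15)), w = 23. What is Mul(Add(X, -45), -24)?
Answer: 29640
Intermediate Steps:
X = -1190 (X = Add(10, Mul(-2, Mul(Add(23, 17), Add(0, 15)))) = Add(10, Mul(-2, Mul(40, 15))) = Add(10, Mul(-2, 600)) = Add(10, -1200) = -1190)
Mul(Add(X, -45), -24) = Mul(Add(-1190, -45), -24) = Mul(-1235, -24) = 29640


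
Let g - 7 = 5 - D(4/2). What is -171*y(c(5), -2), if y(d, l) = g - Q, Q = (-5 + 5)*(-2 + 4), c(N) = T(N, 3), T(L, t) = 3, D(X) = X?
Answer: -1710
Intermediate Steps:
c(N) = 3
Q = 0 (Q = 0*2 = 0)
g = 10 (g = 7 + (5 - 4/2) = 7 + (5 - 1*2) = 7 + (5 - 2) = 7 + 3 = 10)
y(d, l) = 10 (y(d, l) = 10 - 1*0 = 10 + 0 = 10)
-171*y(c(5), -2) = -171*10 = -1710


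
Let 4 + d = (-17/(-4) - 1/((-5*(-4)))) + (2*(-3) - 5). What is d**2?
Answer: 2916/25 ≈ 116.64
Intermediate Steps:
d = -54/5 (d = -4 + ((-17/(-4) - 1/((-5*(-4)))) + (2*(-3) - 5)) = -4 + ((-17*(-1/4) - 1/20) + (-6 - 5)) = -4 + ((17/4 - 1*1/20) - 11) = -4 + ((17/4 - 1/20) - 11) = -4 + (21/5 - 11) = -4 - 34/5 = -54/5 ≈ -10.800)
d**2 = (-54/5)**2 = 2916/25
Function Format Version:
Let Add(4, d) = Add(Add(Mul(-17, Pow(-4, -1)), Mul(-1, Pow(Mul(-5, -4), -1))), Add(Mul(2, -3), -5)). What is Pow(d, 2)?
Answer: Rational(2916, 25) ≈ 116.64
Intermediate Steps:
d = Rational(-54, 5) (d = Add(-4, Add(Add(Mul(-17, Pow(-4, -1)), Mul(-1, Pow(Mul(-5, -4), -1))), Add(Mul(2, -3), -5))) = Add(-4, Add(Add(Mul(-17, Rational(-1, 4)), Mul(-1, Pow(20, -1))), Add(-6, -5))) = Add(-4, Add(Add(Rational(17, 4), Mul(-1, Rational(1, 20))), -11)) = Add(-4, Add(Add(Rational(17, 4), Rational(-1, 20)), -11)) = Add(-4, Add(Rational(21, 5), -11)) = Add(-4, Rational(-34, 5)) = Rational(-54, 5) ≈ -10.800)
Pow(d, 2) = Pow(Rational(-54, 5), 2) = Rational(2916, 25)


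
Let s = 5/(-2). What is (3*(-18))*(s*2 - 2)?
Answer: 378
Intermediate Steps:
s = -5/2 (s = 5*(-1/2) = -5/2 ≈ -2.5000)
(3*(-18))*(s*2 - 2) = (3*(-18))*(-5/2*2 - 2) = -54*(-5 - 2) = -54*(-7) = 378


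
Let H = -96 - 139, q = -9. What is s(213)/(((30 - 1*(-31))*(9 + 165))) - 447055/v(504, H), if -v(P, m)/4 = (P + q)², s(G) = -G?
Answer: 151209349/346759380 ≈ 0.43606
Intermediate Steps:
H = -235
v(P, m) = -4*(-9 + P)² (v(P, m) = -4*(P - 9)² = -4*(-9 + P)²)
s(213)/(((30 - 1*(-31))*(9 + 165))) - 447055/v(504, H) = (-1*213)/(((30 - 1*(-31))*(9 + 165))) - 447055*(-1/(4*(-9 + 504)²)) = -213*1/(174*(30 + 31)) - 447055/((-4*495²)) = -213/(61*174) - 447055/((-4*245025)) = -213/10614 - 447055/(-980100) = -213*1/10614 - 447055*(-1/980100) = -71/3538 + 89411/196020 = 151209349/346759380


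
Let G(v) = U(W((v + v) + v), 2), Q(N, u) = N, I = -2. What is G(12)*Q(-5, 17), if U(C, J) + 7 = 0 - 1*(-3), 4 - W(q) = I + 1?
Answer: 20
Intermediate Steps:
W(q) = 5 (W(q) = 4 - (-2 + 1) = 4 - 1*(-1) = 4 + 1 = 5)
U(C, J) = -4 (U(C, J) = -7 + (0 - 1*(-3)) = -7 + (0 + 3) = -7 + 3 = -4)
G(v) = -4
G(12)*Q(-5, 17) = -4*(-5) = 20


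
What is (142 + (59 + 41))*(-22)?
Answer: -5324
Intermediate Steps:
(142 + (59 + 41))*(-22) = (142 + 100)*(-22) = 242*(-22) = -5324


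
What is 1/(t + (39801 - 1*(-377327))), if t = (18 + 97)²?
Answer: 1/430353 ≈ 2.3237e-6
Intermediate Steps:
t = 13225 (t = 115² = 13225)
1/(t + (39801 - 1*(-377327))) = 1/(13225 + (39801 - 1*(-377327))) = 1/(13225 + (39801 + 377327)) = 1/(13225 + 417128) = 1/430353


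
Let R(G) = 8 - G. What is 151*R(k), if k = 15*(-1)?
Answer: 3473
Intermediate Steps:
k = -15
151*R(k) = 151*(8 - 1*(-15)) = 151*(8 + 15) = 151*23 = 3473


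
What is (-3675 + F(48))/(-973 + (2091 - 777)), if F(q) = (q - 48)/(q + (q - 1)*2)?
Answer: -3675/341 ≈ -10.777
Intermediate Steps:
F(q) = (-48 + q)/(-2 + 3*q) (F(q) = (-48 + q)/(q + (-1 + q)*2) = (-48 + q)/(q + (-2 + 2*q)) = (-48 + q)/(-2 + 3*q))
(-3675 + F(48))/(-973 + (2091 - 777)) = (-3675 + (-48 + 48)/(-2 + 3*48))/(-973 + (2091 - 777)) = (-3675 + 0/(-2 + 144))/(-973 + 1314) = (-3675 + 0/142)/341 = (-3675 + (1/142)*0)*(1/341) = (-3675 + 0)*(1/341) = -3675*1/341 = -3675/341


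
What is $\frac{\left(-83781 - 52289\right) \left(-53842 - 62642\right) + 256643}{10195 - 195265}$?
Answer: $- \frac{15850234523}{185070} \approx -85645.0$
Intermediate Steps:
$\frac{\left(-83781 - 52289\right) \left(-53842 - 62642\right) + 256643}{10195 - 195265} = \frac{\left(-136070\right) \left(-116484\right) + 256643}{-185070} = \left(15849977880 + 256643\right) \left(- \frac{1}{185070}\right) = 15850234523 \left(- \frac{1}{185070}\right) = - \frac{15850234523}{185070}$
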